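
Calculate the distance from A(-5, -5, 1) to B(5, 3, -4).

d = √[(x₂-x₁)² + (y₂-y₁)² + (z₂-z₁)²]
  = √[10² + 8² + (-5)²]
  = √[100 + 64 + 25]
  = √189
  ≈ 13.75

13.75


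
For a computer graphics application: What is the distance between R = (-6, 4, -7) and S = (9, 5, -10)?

d = √[(x₂-x₁)² + (y₂-y₁)² + (z₂-z₁)²]
  = √[15² + 1² + (-3)²]
  = √[225 + 1 + 9]
  = √235
  ≈ 15.33

15.33


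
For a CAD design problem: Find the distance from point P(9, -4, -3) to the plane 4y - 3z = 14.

distance = |a·x₀ + b·y₀ + c·z₀ - d| / √(a² + b² + c²)
  = |0·9 + 4·(-4) + (-3)·(-3) - 14| / √(0² + 4² + (-3)²)
  = |0 - 16 + 9 - 14| / √(0 + 16 + 9)
  = |-21| / √25
  = 21 / 5
  ≈ 4.2

4.2


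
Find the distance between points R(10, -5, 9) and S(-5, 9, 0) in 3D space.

d = √[(x₂-x₁)² + (y₂-y₁)² + (z₂-z₁)²]
  = √[(-15)² + 14² + (-9)²]
  = √[225 + 196 + 81]
  = √502
  ≈ 22.41

22.41


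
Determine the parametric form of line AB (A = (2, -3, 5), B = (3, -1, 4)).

Direction vector d = B - A = (3 - 2, -1 + 3, 4 - 5) = (1, 2, -1)
Parametric form r = A + t·d:
x = 2 + t, y = -3 + 2t, z = 5 - t

x = 2 + t, y = -3 + 2t, z = 5 - t


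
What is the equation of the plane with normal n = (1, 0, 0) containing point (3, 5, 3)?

The plane through P with normal n = (a, b, c) satisfies n·(r - P) = 0,
i.e. ax + by + cz = a·x₀ + b·y₀ + c·z₀.
d = 1·3 + 0·5 + 0·3
  = 3 + 0 + 0
  = 3
Equation: x = 3

x = 3


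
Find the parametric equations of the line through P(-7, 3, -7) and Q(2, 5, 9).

Direction vector d = Q - P = (2 + 7, 5 - 3, 9 + 7) = (9, 2, 16)
Parametric form r = P + t·d:
x = -7 + 9t, y = 3 + 2t, z = -7 + 16t

x = -7 + 9t, y = 3 + 2t, z = -7 + 16t


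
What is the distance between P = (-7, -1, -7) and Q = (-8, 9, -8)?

d = √[(x₂-x₁)² + (y₂-y₁)² + (z₂-z₁)²]
  = √[(-1)² + 10² + (-1)²]
  = √[1 + 100 + 1]
  = √102
  ≈ 10.1

10.1


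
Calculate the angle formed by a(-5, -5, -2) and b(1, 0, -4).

a·b = (-5)·1 + (-5)·0 + (-2)·(-4) = -5 + 0 + 8 = 3
|a| = √((-5)² + (-5)² + (-2)²) = √54 ≈ 7.348
|b| = √(1² + 0² + (-4)²) = √17 ≈ 4.123
cos θ = (a·b)/(|a||b|) = 3/(7.348·4.123) ≈ 0.09901
θ = arccos(0.09901) ≈ 84.32°

84.32°


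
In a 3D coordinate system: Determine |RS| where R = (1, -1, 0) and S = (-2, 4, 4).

d = √[(x₂-x₁)² + (y₂-y₁)² + (z₂-z₁)²]
  = √[(-3)² + 5² + 4²]
  = √[9 + 25 + 16]
  = √50
  ≈ 7.071

7.071


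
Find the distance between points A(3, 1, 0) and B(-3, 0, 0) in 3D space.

d = √[(x₂-x₁)² + (y₂-y₁)² + (z₂-z₁)²]
  = √[(-6)² + (-1)² + 0²]
  = √[36 + 1 + 0]
  = √37
  ≈ 6.083

6.083


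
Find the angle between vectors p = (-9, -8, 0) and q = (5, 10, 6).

p·q = (-9)·5 + (-8)·10 + 0·6 = -45 - 80 + 0 = -125
|p| = √((-9)² + (-8)² + 0²) = √145 ≈ 12.04
|q| = √(5² + 10² + 6²) = √161 ≈ 12.69
cos θ = (p·q)/(|p||q|) = -125/(12.04·12.69) ≈ -0.8181
θ = arccos(-0.8181) ≈ 144.9°

144.9°


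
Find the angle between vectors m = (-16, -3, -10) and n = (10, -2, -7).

m·n = (-16)·10 + (-3)·(-2) + (-10)·(-7) = -160 + 6 + 70 = -84
|m| = √((-16)² + (-3)² + (-10)²) = √365 ≈ 19.1
|n| = √(10² + (-2)² + (-7)²) = √153 ≈ 12.37
cos θ = (m·n)/(|m||n|) = -84/(19.1·12.37) ≈ -0.3555
θ = arccos(-0.3555) ≈ 110.8°

110.8°


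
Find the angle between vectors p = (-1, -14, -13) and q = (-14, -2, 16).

p·q = (-1)·(-14) + (-14)·(-2) + (-13)·16 = 14 + 28 - 208 = -166
|p| = √((-1)² + (-14)² + (-13)²) = √366 ≈ 19.13
|q| = √((-14)² + (-2)² + 16²) = √456 ≈ 21.35
cos θ = (p·q)/(|p||q|) = -166/(19.13·21.35) ≈ -0.4063
θ = arccos(-0.4063) ≈ 114°

114°


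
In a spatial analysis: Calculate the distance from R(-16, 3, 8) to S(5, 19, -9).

d = √[(x₂-x₁)² + (y₂-y₁)² + (z₂-z₁)²]
  = √[21² + 16² + (-17)²]
  = √[441 + 256 + 289]
  = √986
  ≈ 31.4

31.4


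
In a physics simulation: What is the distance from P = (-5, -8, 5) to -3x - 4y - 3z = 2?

distance = |a·x₀ + b·y₀ + c·z₀ - d| / √(a² + b² + c²)
  = |(-3)·(-5) + (-4)·(-8) + (-3)·5 - 2| / √((-3)² + (-4)² + (-3)²)
  = |15 + 32 - 15 - 2| / √(9 + 16 + 9)
  = |30| / √34
  = 30 / 5.831
  ≈ 5.145

5.145


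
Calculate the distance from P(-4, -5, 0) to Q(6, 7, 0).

d = √[(x₂-x₁)² + (y₂-y₁)² + (z₂-z₁)²]
  = √[10² + 12² + 0²]
  = √[100 + 144 + 0]
  = √244
  ≈ 15.62

15.62


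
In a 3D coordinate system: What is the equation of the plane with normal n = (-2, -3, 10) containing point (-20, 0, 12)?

The plane through P with normal n = (a, b, c) satisfies n·(r - P) = 0,
i.e. ax + by + cz = a·x₀ + b·y₀ + c·z₀.
d = (-2)·(-20) + (-3)·0 + 10·12
  = 40 + 0 + 120
  = 160
Equation: -2x - 3y + 10z = 160

-2x - 3y + 10z = 160


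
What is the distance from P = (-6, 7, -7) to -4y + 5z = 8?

distance = |a·x₀ + b·y₀ + c·z₀ - d| / √(a² + b² + c²)
  = |0·(-6) + (-4)·7 + 5·(-7) - 8| / √(0² + (-4)² + 5²)
  = |0 - 28 - 35 - 8| / √(0 + 16 + 25)
  = |-71| / √41
  = 71 / 6.403
  ≈ 11.09

11.09


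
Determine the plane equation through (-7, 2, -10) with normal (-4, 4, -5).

The plane through P with normal n = (a, b, c) satisfies n·(r - P) = 0,
i.e. ax + by + cz = a·x₀ + b·y₀ + c·z₀.
d = (-4)·(-7) + 4·2 + (-5)·(-10)
  = 28 + 8 + 50
  = 86
Equation: -4x + 4y - 5z = 86

-4x + 4y - 5z = 86


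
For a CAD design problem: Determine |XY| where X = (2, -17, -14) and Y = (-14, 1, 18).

d = √[(x₂-x₁)² + (y₂-y₁)² + (z₂-z₁)²]
  = √[(-16)² + 18² + 32²]
  = √[256 + 324 + 1024]
  = √1604
  ≈ 40.05

40.05


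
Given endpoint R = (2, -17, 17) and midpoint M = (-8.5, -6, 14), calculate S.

S = 2M - R
  = (2·(-8.5) - 2, 2·(-6) - (-17), 2·14 - 17)
  = (-17 - 2, -12 + 17, 28 - 17)
  = (-19, 5, 11)

(-19, 5, 11)


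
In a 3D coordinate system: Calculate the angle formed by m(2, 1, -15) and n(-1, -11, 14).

m·n = 2·(-1) + 1·(-11) + (-15)·14 = -2 - 11 - 210 = -223
|m| = √(2² + 1² + (-15)²) = √230 ≈ 15.17
|n| = √((-1)² + (-11)² + 14²) = √318 ≈ 17.83
cos θ = (m·n)/(|m||n|) = -223/(15.17·17.83) ≈ -0.8246
θ = arccos(-0.8246) ≈ 145.5°

145.5°


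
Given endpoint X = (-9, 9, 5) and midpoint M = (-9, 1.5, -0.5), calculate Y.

Y = 2M - X
  = (2·(-9) - (-9), 2·1.5 - 9, 2·(-0.5) - 5)
  = (-18 + 9, 3 - 9, -1 - 5)
  = (-9, -6, -6)

(-9, -6, -6)


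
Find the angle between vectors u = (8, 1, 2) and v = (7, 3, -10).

u·v = 8·7 + 1·3 + 2·(-10) = 56 + 3 - 20 = 39
|u| = √(8² + 1² + 2²) = √69 ≈ 8.307
|v| = √(7² + 3² + (-10)²) = √158 ≈ 12.57
cos θ = (u·v)/(|u||v|) = 39/(8.307·12.57) ≈ 0.3735
θ = arccos(0.3735) ≈ 68.07°

68.07°


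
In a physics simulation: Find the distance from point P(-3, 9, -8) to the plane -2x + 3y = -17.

distance = |a·x₀ + b·y₀ + c·z₀ - d| / √(a² + b² + c²)
  = |(-2)·(-3) + 3·9 + 0·(-8) - (-17)| / √((-2)² + 3² + 0²)
  = |6 + 27 + 0 + 17| / √(4 + 9 + 0)
  = |50| / √13
  = 50 / 3.606
  ≈ 13.87

13.87


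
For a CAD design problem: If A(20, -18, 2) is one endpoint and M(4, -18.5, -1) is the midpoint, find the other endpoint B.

B = 2M - A
  = (2·4 - 20, 2·(-18.5) - (-18), 2·(-1) - 2)
  = (8 - 20, -37 + 18, -2 - 2)
  = (-12, -19, -4)

(-12, -19, -4)


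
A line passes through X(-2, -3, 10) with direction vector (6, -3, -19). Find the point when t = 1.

P(t) = X + t·d
  = (-2 + 6·1, -3 + (-3)·1, 10 + (-19)·1)
  = (-2 + 6, -3 - 3, 10 - 19)
  = (4, -6, -9)

(4, -6, -9)


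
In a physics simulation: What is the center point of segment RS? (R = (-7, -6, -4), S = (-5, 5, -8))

M = ((x₁+x₂)/2, (y₁+y₂)/2, (z₁+z₂)/2)
  = ((-7 - 5)/2, (-6 + 5)/2, (-4 - 8)/2)
  = (-12/2, -1/2, -12/2)
  = (-6, -0.5, -6)

(-6, -0.5, -6)


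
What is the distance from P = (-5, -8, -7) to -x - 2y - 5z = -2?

distance = |a·x₀ + b·y₀ + c·z₀ - d| / √(a² + b² + c²)
  = |(-1)·(-5) + (-2)·(-8) + (-5)·(-7) - (-2)| / √((-1)² + (-2)² + (-5)²)
  = |5 + 16 + 35 + 2| / √(1 + 4 + 25)
  = |58| / √30
  = 58 / 5.477
  ≈ 10.59

10.59


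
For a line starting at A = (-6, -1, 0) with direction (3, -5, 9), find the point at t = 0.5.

P(t) = A + t·d
  = (-6 + 3·0.5, -1 + (-5)·0.5, 0 + 9·0.5)
  = (-6 + 1.5, -1 - 2.5, 0 + 4.5)
  = (-4.5, -3.5, 4.5)

(-4.5, -3.5, 4.5)


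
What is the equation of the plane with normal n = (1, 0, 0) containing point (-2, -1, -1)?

The plane through P with normal n = (a, b, c) satisfies n·(r - P) = 0,
i.e. ax + by + cz = a·x₀ + b·y₀ + c·z₀.
d = 1·(-2) + 0·(-1) + 0·(-1)
  = -2 + 0 + 0
  = -2
Equation: x = -2

x = -2


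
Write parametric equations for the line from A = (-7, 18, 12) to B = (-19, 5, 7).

Direction vector d = B - A = (-19 + 7, 5 - 18, 7 - 12) = (-12, -13, -5)
Parametric form r = A + t·d:
x = -7 - 12t, y = 18 - 13t, z = 12 - 5t

x = -7 - 12t, y = 18 - 13t, z = 12 - 5t


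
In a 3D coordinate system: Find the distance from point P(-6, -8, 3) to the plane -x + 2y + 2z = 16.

distance = |a·x₀ + b·y₀ + c·z₀ - d| / √(a² + b² + c²)
  = |(-1)·(-6) + 2·(-8) + 2·3 - 16| / √((-1)² + 2² + 2²)
  = |6 - 16 + 6 - 16| / √(1 + 4 + 4)
  = |-20| / √9
  = 20 / 3
  ≈ 6.667

6.667


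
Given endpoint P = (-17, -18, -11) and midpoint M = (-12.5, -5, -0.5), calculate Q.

Q = 2M - P
  = (2·(-12.5) - (-17), 2·(-5) - (-18), 2·(-0.5) - (-11))
  = (-25 + 17, -10 + 18, -1 + 11)
  = (-8, 8, 10)

(-8, 8, 10)


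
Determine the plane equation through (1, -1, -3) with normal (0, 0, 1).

The plane through P with normal n = (a, b, c) satisfies n·(r - P) = 0,
i.e. ax + by + cz = a·x₀ + b·y₀ + c·z₀.
d = 0·1 + 0·(-1) + 1·(-3)
  = 0 + 0 - 3
  = -3
Equation: z = -3

z = -3


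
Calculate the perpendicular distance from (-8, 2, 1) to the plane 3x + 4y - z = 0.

distance = |a·x₀ + b·y₀ + c·z₀ - d| / √(a² + b² + c²)
  = |3·(-8) + 4·2 + (-1)·1 - 0| / √(3² + 4² + (-1)²)
  = |-24 + 8 - 1 + 0| / √(9 + 16 + 1)
  = |-17| / √26
  = 17 / 5.099
  ≈ 3.334

3.334


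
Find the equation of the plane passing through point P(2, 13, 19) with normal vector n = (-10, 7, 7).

The plane through P with normal n = (a, b, c) satisfies n·(r - P) = 0,
i.e. ax + by + cz = a·x₀ + b·y₀ + c·z₀.
d = (-10)·2 + 7·13 + 7·19
  = -20 + 91 + 133
  = 204
Equation: -10x + 7y + 7z = 204

-10x + 7y + 7z = 204


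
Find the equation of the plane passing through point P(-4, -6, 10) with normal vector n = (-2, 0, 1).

The plane through P with normal n = (a, b, c) satisfies n·(r - P) = 0,
i.e. ax + by + cz = a·x₀ + b·y₀ + c·z₀.
d = (-2)·(-4) + 0·(-6) + 1·10
  = 8 + 0 + 10
  = 18
Equation: -2x + z = 18

-2x + z = 18


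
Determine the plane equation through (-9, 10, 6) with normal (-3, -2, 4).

The plane through P with normal n = (a, b, c) satisfies n·(r - P) = 0,
i.e. ax + by + cz = a·x₀ + b·y₀ + c·z₀.
d = (-3)·(-9) + (-2)·10 + 4·6
  = 27 - 20 + 24
  = 31
Equation: -3x - 2y + 4z = 31

-3x - 2y + 4z = 31


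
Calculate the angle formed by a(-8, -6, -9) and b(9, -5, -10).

a·b = (-8)·9 + (-6)·(-5) + (-9)·(-10) = -72 + 30 + 90 = 48
|a| = √((-8)² + (-6)² + (-9)²) = √181 ≈ 13.45
|b| = √(9² + (-5)² + (-10)²) = √206 ≈ 14.35
cos θ = (a·b)/(|a||b|) = 48/(13.45·14.35) ≈ 0.2486
θ = arccos(0.2486) ≈ 75.61°

75.61°


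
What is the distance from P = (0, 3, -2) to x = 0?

distance = |a·x₀ + b·y₀ + c·z₀ - d| / √(a² + b² + c²)
  = |1·0 + 0·3 + 0·(-2) - 0| / √(1² + 0² + 0²)
  = |0 + 0 + 0 + 0| / √(1 + 0 + 0)
  = |0| / √1
  = 0 / 1
  ≈ 0

0


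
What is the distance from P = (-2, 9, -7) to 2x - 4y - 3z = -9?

distance = |a·x₀ + b·y₀ + c·z₀ - d| / √(a² + b² + c²)
  = |2·(-2) + (-4)·9 + (-3)·(-7) - (-9)| / √(2² + (-4)² + (-3)²)
  = |-4 - 36 + 21 + 9| / √(4 + 16 + 9)
  = |-10| / √29
  = 10 / 5.385
  ≈ 1.857

1.857


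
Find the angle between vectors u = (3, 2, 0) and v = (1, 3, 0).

u·v = 3·1 + 2·3 + 0·0 = 3 + 6 + 0 = 9
|u| = √(3² + 2² + 0²) = √13 ≈ 3.606
|v| = √(1² + 3² + 0²) = √10 ≈ 3.162
cos θ = (u·v)/(|u||v|) = 9/(3.606·3.162) ≈ 0.7894
θ = arccos(0.7894) ≈ 37.87°

37.87°


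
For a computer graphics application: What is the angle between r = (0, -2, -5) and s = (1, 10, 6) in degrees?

r·s = 0·1 + (-2)·10 + (-5)·6 = 0 - 20 - 30 = -50
|r| = √(0² + (-2)² + (-5)²) = √29 ≈ 5.385
|s| = √(1² + 10² + 6²) = √137 ≈ 11.7
cos θ = (r·s)/(|r||s|) = -50/(5.385·11.7) ≈ -0.7933
θ = arccos(-0.7933) ≈ 142.5°

142.5°


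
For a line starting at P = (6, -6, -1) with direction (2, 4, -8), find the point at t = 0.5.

P(t) = P + t·d
  = (6 + 2·0.5, -6 + 4·0.5, -1 + (-8)·0.5)
  = (6 + 1, -6 + 2, -1 - 4)
  = (7, -4, -5)

(7, -4, -5)


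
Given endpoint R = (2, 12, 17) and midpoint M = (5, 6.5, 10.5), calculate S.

S = 2M - R
  = (2·5 - 2, 2·6.5 - 12, 2·10.5 - 17)
  = (10 - 2, 13 - 12, 21 - 17)
  = (8, 1, 4)

(8, 1, 4)


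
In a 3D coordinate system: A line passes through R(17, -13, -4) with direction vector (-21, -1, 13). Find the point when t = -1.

P(t) = R + t·d
  = (17 + (-21)·(-1), -13 + (-1)·(-1), -4 + 13·(-1))
  = (17 + 21, -13 + 1, -4 - 13)
  = (38, -12, -17)

(38, -12, -17)


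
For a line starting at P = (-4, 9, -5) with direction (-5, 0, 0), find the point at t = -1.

P(t) = P + t·d
  = (-4 + (-5)·(-1), 9 + 0·(-1), -5 + 0·(-1))
  = (-4 + 5, 9 + 0, -5 + 0)
  = (1, 9, -5)

(1, 9, -5)


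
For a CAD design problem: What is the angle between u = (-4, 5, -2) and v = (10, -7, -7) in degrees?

u·v = (-4)·10 + 5·(-7) + (-2)·(-7) = -40 - 35 + 14 = -61
|u| = √((-4)² + 5² + (-2)²) = √45 ≈ 6.708
|v| = √(10² + (-7)² + (-7)²) = √198 ≈ 14.07
cos θ = (u·v)/(|u||v|) = -61/(6.708·14.07) ≈ -0.6462
θ = arccos(-0.6462) ≈ 130.3°

130.3°


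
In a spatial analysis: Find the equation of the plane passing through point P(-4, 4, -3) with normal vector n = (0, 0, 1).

The plane through P with normal n = (a, b, c) satisfies n·(r - P) = 0,
i.e. ax + by + cz = a·x₀ + b·y₀ + c·z₀.
d = 0·(-4) + 0·4 + 1·(-3)
  = 0 + 0 - 3
  = -3
Equation: z = -3

z = -3


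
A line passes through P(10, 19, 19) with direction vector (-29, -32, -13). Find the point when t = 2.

P(t) = P + t·d
  = (10 + (-29)·2, 19 + (-32)·2, 19 + (-13)·2)
  = (10 - 58, 19 - 64, 19 - 26)
  = (-48, -45, -7)

(-48, -45, -7)


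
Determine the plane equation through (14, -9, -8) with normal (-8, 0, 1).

The plane through P with normal n = (a, b, c) satisfies n·(r - P) = 0,
i.e. ax + by + cz = a·x₀ + b·y₀ + c·z₀.
d = (-8)·14 + 0·(-9) + 1·(-8)
  = -112 + 0 - 8
  = -120
Equation: -8x + z = -120

-8x + z = -120


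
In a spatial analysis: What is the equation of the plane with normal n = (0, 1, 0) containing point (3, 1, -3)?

The plane through P with normal n = (a, b, c) satisfies n·(r - P) = 0,
i.e. ax + by + cz = a·x₀ + b·y₀ + c·z₀.
d = 0·3 + 1·1 + 0·(-3)
  = 0 + 1 + 0
  = 1
Equation: y = 1

y = 1


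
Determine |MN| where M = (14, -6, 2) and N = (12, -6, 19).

d = √[(x₂-x₁)² + (y₂-y₁)² + (z₂-z₁)²]
  = √[(-2)² + 0² + 17²]
  = √[4 + 0 + 289]
  = √293
  ≈ 17.12

17.12


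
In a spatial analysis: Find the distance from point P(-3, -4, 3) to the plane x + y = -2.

distance = |a·x₀ + b·y₀ + c·z₀ - d| / √(a² + b² + c²)
  = |1·(-3) + 1·(-4) + 0·3 - (-2)| / √(1² + 1² + 0²)
  = |-3 - 4 + 0 + 2| / √(1 + 1 + 0)
  = |-5| / √2
  = 5 / 1.414
  ≈ 3.536

3.536


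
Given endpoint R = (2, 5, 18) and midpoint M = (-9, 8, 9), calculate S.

S = 2M - R
  = (2·(-9) - 2, 2·8 - 5, 2·9 - 18)
  = (-18 - 2, 16 - 5, 18 - 18)
  = (-20, 11, 0)

(-20, 11, 0)


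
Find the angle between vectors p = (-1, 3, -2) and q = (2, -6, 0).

p·q = (-1)·2 + 3·(-6) + (-2)·0 = -2 - 18 + 0 = -20
|p| = √((-1)² + 3² + (-2)²) = √14 ≈ 3.742
|q| = √(2² + (-6)² + 0²) = √40 ≈ 6.325
cos θ = (p·q)/(|p||q|) = -20/(3.742·6.325) ≈ -0.8452
θ = arccos(-0.8452) ≈ 147.7°

147.7°


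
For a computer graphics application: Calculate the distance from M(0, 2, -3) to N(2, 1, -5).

d = √[(x₂-x₁)² + (y₂-y₁)² + (z₂-z₁)²]
  = √[2² + (-1)² + (-2)²]
  = √[4 + 1 + 4]
  = √9
  ≈ 3

3


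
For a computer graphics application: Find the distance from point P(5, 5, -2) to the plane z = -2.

distance = |a·x₀ + b·y₀ + c·z₀ - d| / √(a² + b² + c²)
  = |0·5 + 0·5 + 1·(-2) - (-2)| / √(0² + 0² + 1²)
  = |0 + 0 - 2 + 2| / √(0 + 0 + 1)
  = |0| / √1
  = 0 / 1
  ≈ 0

0


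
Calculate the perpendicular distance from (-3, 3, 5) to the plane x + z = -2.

distance = |a·x₀ + b·y₀ + c·z₀ - d| / √(a² + b² + c²)
  = |1·(-3) + 0·3 + 1·5 - (-2)| / √(1² + 0² + 1²)
  = |-3 + 0 + 5 + 2| / √(1 + 0 + 1)
  = |4| / √2
  = 4 / 1.414
  ≈ 2.828

2.828


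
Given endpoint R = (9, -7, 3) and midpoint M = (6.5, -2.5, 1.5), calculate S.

S = 2M - R
  = (2·6.5 - 9, 2·(-2.5) - (-7), 2·1.5 - 3)
  = (13 - 9, -5 + 7, 3 - 3)
  = (4, 2, 0)

(4, 2, 0)


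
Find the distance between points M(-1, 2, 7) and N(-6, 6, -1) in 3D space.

d = √[(x₂-x₁)² + (y₂-y₁)² + (z₂-z₁)²]
  = √[(-5)² + 4² + (-8)²]
  = √[25 + 16 + 64]
  = √105
  ≈ 10.25

10.25


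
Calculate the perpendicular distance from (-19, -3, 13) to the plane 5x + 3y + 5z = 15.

distance = |a·x₀ + b·y₀ + c·z₀ - d| / √(a² + b² + c²)
  = |5·(-19) + 3·(-3) + 5·13 - 15| / √(5² + 3² + 5²)
  = |-95 - 9 + 65 - 15| / √(25 + 9 + 25)
  = |-54| / √59
  = 54 / 7.681
  ≈ 7.03

7.03


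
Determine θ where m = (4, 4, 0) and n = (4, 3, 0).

m·n = 4·4 + 4·3 + 0·0 = 16 + 12 + 0 = 28
|m| = √(4² + 4² + 0²) = √32 ≈ 5.657
|n| = √(4² + 3² + 0²) = √25 ≈ 5
cos θ = (m·n)/(|m||n|) = 28/(5.657·5) ≈ 0.9899
θ = arccos(0.9899) ≈ 8.13°

8.13°


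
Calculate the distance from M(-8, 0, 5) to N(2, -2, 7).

d = √[(x₂-x₁)² + (y₂-y₁)² + (z₂-z₁)²]
  = √[10² + (-2)² + 2²]
  = √[100 + 4 + 4]
  = √108
  ≈ 10.39

10.39


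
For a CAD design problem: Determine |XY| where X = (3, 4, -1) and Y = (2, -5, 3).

d = √[(x₂-x₁)² + (y₂-y₁)² + (z₂-z₁)²]
  = √[(-1)² + (-9)² + 4²]
  = √[1 + 81 + 16]
  = √98
  ≈ 9.899

9.899


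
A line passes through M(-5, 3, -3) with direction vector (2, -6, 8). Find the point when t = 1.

P(t) = M + t·d
  = (-5 + 2·1, 3 + (-6)·1, -3 + 8·1)
  = (-5 + 2, 3 - 6, -3 + 8)
  = (-3, -3, 5)

(-3, -3, 5)


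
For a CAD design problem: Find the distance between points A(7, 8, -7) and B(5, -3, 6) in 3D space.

d = √[(x₂-x₁)² + (y₂-y₁)² + (z₂-z₁)²]
  = √[(-2)² + (-11)² + 13²]
  = √[4 + 121 + 169]
  = √294
  ≈ 17.15

17.15


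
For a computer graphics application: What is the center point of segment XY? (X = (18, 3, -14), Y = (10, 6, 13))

M = ((x₁+x₂)/2, (y₁+y₂)/2, (z₁+z₂)/2)
  = ((18 + 10)/2, (3 + 6)/2, (-14 + 13)/2)
  = (28/2, 9/2, -1/2)
  = (14, 4.5, -0.5)

(14, 4.5, -0.5)


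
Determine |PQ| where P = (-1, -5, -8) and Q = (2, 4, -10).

d = √[(x₂-x₁)² + (y₂-y₁)² + (z₂-z₁)²]
  = √[3² + 9² + (-2)²]
  = √[9 + 81 + 4]
  = √94
  ≈ 9.695

9.695


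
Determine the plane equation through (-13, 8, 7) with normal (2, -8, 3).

The plane through P with normal n = (a, b, c) satisfies n·(r - P) = 0,
i.e. ax + by + cz = a·x₀ + b·y₀ + c·z₀.
d = 2·(-13) + (-8)·8 + 3·7
  = -26 - 64 + 21
  = -69
Equation: 2x - 8y + 3z = -69

2x - 8y + 3z = -69


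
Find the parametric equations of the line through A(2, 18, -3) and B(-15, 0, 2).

Direction vector d = B - A = (-15 - 2, 0 - 18, 2 + 3) = (-17, -18, 5)
Parametric form r = A + t·d:
x = 2 - 17t, y = 18 - 18t, z = -3 + 5t

x = 2 - 17t, y = 18 - 18t, z = -3 + 5t


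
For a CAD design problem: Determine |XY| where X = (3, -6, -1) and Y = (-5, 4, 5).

d = √[(x₂-x₁)² + (y₂-y₁)² + (z₂-z₁)²]
  = √[(-8)² + 10² + 6²]
  = √[64 + 100 + 36]
  = √200
  ≈ 14.14

14.14


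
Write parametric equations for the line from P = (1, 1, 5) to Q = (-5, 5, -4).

Direction vector d = Q - P = (-5 - 1, 5 - 1, -4 - 5) = (-6, 4, -9)
Parametric form r = P + t·d:
x = 1 - 6t, y = 1 + 4t, z = 5 - 9t

x = 1 - 6t, y = 1 + 4t, z = 5 - 9t


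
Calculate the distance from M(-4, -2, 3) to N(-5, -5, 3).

d = √[(x₂-x₁)² + (y₂-y₁)² + (z₂-z₁)²]
  = √[(-1)² + (-3)² + 0²]
  = √[1 + 9 + 0]
  = √10
  ≈ 3.162

3.162


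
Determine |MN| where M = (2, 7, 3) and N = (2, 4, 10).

d = √[(x₂-x₁)² + (y₂-y₁)² + (z₂-z₁)²]
  = √[0² + (-3)² + 7²]
  = √[0 + 9 + 49]
  = √58
  ≈ 7.616

7.616


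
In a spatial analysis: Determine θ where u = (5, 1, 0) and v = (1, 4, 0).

u·v = 5·1 + 1·4 + 0·0 = 5 + 4 + 0 = 9
|u| = √(5² + 1² + 0²) = √26 ≈ 5.099
|v| = √(1² + 4² + 0²) = √17 ≈ 4.123
cos θ = (u·v)/(|u||v|) = 9/(5.099·4.123) ≈ 0.4281
θ = arccos(0.4281) ≈ 64.65°

64.65°


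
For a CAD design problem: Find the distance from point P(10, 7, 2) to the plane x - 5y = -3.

distance = |a·x₀ + b·y₀ + c·z₀ - d| / √(a² + b² + c²)
  = |1·10 + (-5)·7 + 0·2 - (-3)| / √(1² + (-5)² + 0²)
  = |10 - 35 + 0 + 3| / √(1 + 25 + 0)
  = |-22| / √26
  = 22 / 5.099
  ≈ 4.315

4.315


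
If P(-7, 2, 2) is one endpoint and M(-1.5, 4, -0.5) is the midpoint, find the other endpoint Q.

Q = 2M - P
  = (2·(-1.5) - (-7), 2·4 - 2, 2·(-0.5) - 2)
  = (-3 + 7, 8 - 2, -1 - 2)
  = (4, 6, -3)

(4, 6, -3)


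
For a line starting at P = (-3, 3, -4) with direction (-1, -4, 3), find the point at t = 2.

P(t) = P + t·d
  = (-3 + (-1)·2, 3 + (-4)·2, -4 + 3·2)
  = (-3 - 2, 3 - 8, -4 + 6)
  = (-5, -5, 2)

(-5, -5, 2)


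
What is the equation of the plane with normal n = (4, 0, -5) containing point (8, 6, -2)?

The plane through P with normal n = (a, b, c) satisfies n·(r - P) = 0,
i.e. ax + by + cz = a·x₀ + b·y₀ + c·z₀.
d = 4·8 + 0·6 + (-5)·(-2)
  = 32 + 0 + 10
  = 42
Equation: 4x - 5z = 42

4x - 5z = 42


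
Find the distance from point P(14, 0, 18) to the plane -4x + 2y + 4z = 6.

distance = |a·x₀ + b·y₀ + c·z₀ - d| / √(a² + b² + c²)
  = |(-4)·14 + 2·0 + 4·18 - 6| / √((-4)² + 2² + 4²)
  = |-56 + 0 + 72 - 6| / √(16 + 4 + 16)
  = |10| / √36
  = 10 / 6
  ≈ 1.667

1.667


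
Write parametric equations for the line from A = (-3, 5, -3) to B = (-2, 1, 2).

Direction vector d = B - A = (-2 + 3, 1 - 5, 2 + 3) = (1, -4, 5)
Parametric form r = A + t·d:
x = -3 + t, y = 5 - 4t, z = -3 + 5t

x = -3 + t, y = 5 - 4t, z = -3 + 5t


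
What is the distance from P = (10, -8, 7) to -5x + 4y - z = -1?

distance = |a·x₀ + b·y₀ + c·z₀ - d| / √(a² + b² + c²)
  = |(-5)·10 + 4·(-8) + (-1)·7 - (-1)| / √((-5)² + 4² + (-1)²)
  = |-50 - 32 - 7 + 1| / √(25 + 16 + 1)
  = |-88| / √42
  = 88 / 6.481
  ≈ 13.58

13.58


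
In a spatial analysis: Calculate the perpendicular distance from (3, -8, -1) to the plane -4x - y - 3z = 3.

distance = |a·x₀ + b·y₀ + c·z₀ - d| / √(a² + b² + c²)
  = |(-4)·3 + (-1)·(-8) + (-3)·(-1) - 3| / √((-4)² + (-1)² + (-3)²)
  = |-12 + 8 + 3 - 3| / √(16 + 1 + 9)
  = |-4| / √26
  = 4 / 5.099
  ≈ 0.7845

0.7845


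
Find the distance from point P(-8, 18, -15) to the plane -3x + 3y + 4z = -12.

distance = |a·x₀ + b·y₀ + c·z₀ - d| / √(a² + b² + c²)
  = |(-3)·(-8) + 3·18 + 4·(-15) - (-12)| / √((-3)² + 3² + 4²)
  = |24 + 54 - 60 + 12| / √(9 + 9 + 16)
  = |30| / √34
  = 30 / 5.831
  ≈ 5.145

5.145


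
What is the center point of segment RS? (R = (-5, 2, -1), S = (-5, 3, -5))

M = ((x₁+x₂)/2, (y₁+y₂)/2, (z₁+z₂)/2)
  = ((-5 - 5)/2, (2 + 3)/2, (-1 - 5)/2)
  = (-10/2, 5/2, -6/2)
  = (-5, 2.5, -3)

(-5, 2.5, -3)


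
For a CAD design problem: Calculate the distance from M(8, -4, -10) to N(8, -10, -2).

d = √[(x₂-x₁)² + (y₂-y₁)² + (z₂-z₁)²]
  = √[0² + (-6)² + 8²]
  = √[0 + 36 + 64]
  = √100
  ≈ 10

10


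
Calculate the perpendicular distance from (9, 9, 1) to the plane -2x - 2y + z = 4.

distance = |a·x₀ + b·y₀ + c·z₀ - d| / √(a² + b² + c²)
  = |(-2)·9 + (-2)·9 + 1·1 - 4| / √((-2)² + (-2)² + 1²)
  = |-18 - 18 + 1 - 4| / √(4 + 4 + 1)
  = |-39| / √9
  = 39 / 3
  ≈ 13

13


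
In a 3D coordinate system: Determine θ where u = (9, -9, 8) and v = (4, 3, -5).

u·v = 9·4 + (-9)·3 + 8·(-5) = 36 - 27 - 40 = -31
|u| = √(9² + (-9)² + 8²) = √226 ≈ 15.03
|v| = √(4² + 3² + (-5)²) = √50 ≈ 7.071
cos θ = (u·v)/(|u||v|) = -31/(15.03·7.071) ≈ -0.2916
θ = arccos(-0.2916) ≈ 107°

107°


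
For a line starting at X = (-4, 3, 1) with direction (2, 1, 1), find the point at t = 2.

P(t) = X + t·d
  = (-4 + 2·2, 3 + 1·2, 1 + 1·2)
  = (-4 + 4, 3 + 2, 1 + 2)
  = (0, 5, 3)

(0, 5, 3)


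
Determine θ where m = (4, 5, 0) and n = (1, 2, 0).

m·n = 4·1 + 5·2 + 0·0 = 4 + 10 + 0 = 14
|m| = √(4² + 5² + 0²) = √41 ≈ 6.403
|n| = √(1² + 2² + 0²) = √5 ≈ 2.236
cos θ = (m·n)/(|m||n|) = 14/(6.403·2.236) ≈ 0.9778
θ = arccos(0.9778) ≈ 12.09°

12.09°


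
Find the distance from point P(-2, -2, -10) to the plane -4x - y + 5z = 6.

distance = |a·x₀ + b·y₀ + c·z₀ - d| / √(a² + b² + c²)
  = |(-4)·(-2) + (-1)·(-2) + 5·(-10) - 6| / √((-4)² + (-1)² + 5²)
  = |8 + 2 - 50 - 6| / √(16 + 1 + 25)
  = |-46| / √42
  = 46 / 6.481
  ≈ 7.098

7.098


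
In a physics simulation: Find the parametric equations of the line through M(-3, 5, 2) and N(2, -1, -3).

Direction vector d = N - M = (2 + 3, -1 - 5, -3 - 2) = (5, -6, -5)
Parametric form r = M + t·d:
x = -3 + 5t, y = 5 - 6t, z = 2 - 5t

x = -3 + 5t, y = 5 - 6t, z = 2 - 5t


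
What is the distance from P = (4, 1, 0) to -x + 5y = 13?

distance = |a·x₀ + b·y₀ + c·z₀ - d| / √(a² + b² + c²)
  = |(-1)·4 + 5·1 + 0·0 - 13| / √((-1)² + 5² + 0²)
  = |-4 + 5 + 0 - 13| / √(1 + 25 + 0)
  = |-12| / √26
  = 12 / 5.099
  ≈ 2.353

2.353


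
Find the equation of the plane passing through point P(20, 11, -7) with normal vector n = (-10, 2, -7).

The plane through P with normal n = (a, b, c) satisfies n·(r - P) = 0,
i.e. ax + by + cz = a·x₀ + b·y₀ + c·z₀.
d = (-10)·20 + 2·11 + (-7)·(-7)
  = -200 + 22 + 49
  = -129
Equation: -10x + 2y - 7z = -129

-10x + 2y - 7z = -129


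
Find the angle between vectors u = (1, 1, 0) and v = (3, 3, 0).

u·v = 1·3 + 1·3 + 0·0 = 3 + 3 + 0 = 6
|u| = √(1² + 1² + 0²) = √2 ≈ 1.414
|v| = √(3² + 3² + 0²) = √18 ≈ 4.243
cos θ = (u·v)/(|u||v|) = 6/(1.414·4.243) ≈ 1
θ = arccos(1) ≈ 0°

0°


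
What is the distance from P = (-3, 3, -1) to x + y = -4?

distance = |a·x₀ + b·y₀ + c·z₀ - d| / √(a² + b² + c²)
  = |1·(-3) + 1·3 + 0·(-1) - (-4)| / √(1² + 1² + 0²)
  = |-3 + 3 + 0 + 4| / √(1 + 1 + 0)
  = |4| / √2
  = 4 / 1.414
  ≈ 2.828

2.828


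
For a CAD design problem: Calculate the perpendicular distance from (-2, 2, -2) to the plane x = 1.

distance = |a·x₀ + b·y₀ + c·z₀ - d| / √(a² + b² + c²)
  = |1·(-2) + 0·2 + 0·(-2) - 1| / √(1² + 0² + 0²)
  = |-2 + 0 + 0 - 1| / √(1 + 0 + 0)
  = |-3| / √1
  = 3 / 1
  ≈ 3

3


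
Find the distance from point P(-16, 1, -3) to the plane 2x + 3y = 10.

distance = |a·x₀ + b·y₀ + c·z₀ - d| / √(a² + b² + c²)
  = |2·(-16) + 3·1 + 0·(-3) - 10| / √(2² + 3² + 0²)
  = |-32 + 3 + 0 - 10| / √(4 + 9 + 0)
  = |-39| / √13
  = 39 / 3.606
  ≈ 10.82

10.82


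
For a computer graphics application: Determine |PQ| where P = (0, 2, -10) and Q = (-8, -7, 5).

d = √[(x₂-x₁)² + (y₂-y₁)² + (z₂-z₁)²]
  = √[(-8)² + (-9)² + 15²]
  = √[64 + 81 + 225]
  = √370
  ≈ 19.24

19.24


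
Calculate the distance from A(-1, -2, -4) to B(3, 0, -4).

d = √[(x₂-x₁)² + (y₂-y₁)² + (z₂-z₁)²]
  = √[4² + 2² + 0²]
  = √[16 + 4 + 0]
  = √20
  ≈ 4.472

4.472


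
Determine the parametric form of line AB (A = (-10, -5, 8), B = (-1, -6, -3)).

Direction vector d = B - A = (-1 + 10, -6 + 5, -3 - 8) = (9, -1, -11)
Parametric form r = A + t·d:
x = -10 + 9t, y = -5 - t, z = 8 - 11t

x = -10 + 9t, y = -5 - t, z = 8 - 11t


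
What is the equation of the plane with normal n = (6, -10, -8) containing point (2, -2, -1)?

The plane through P with normal n = (a, b, c) satisfies n·(r - P) = 0,
i.e. ax + by + cz = a·x₀ + b·y₀ + c·z₀.
d = 6·2 + (-10)·(-2) + (-8)·(-1)
  = 12 + 20 + 8
  = 40
Equation: 6x - 10y - 8z = 40

6x - 10y - 8z = 40


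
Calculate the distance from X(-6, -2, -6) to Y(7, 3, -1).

d = √[(x₂-x₁)² + (y₂-y₁)² + (z₂-z₁)²]
  = √[13² + 5² + 5²]
  = √[169 + 25 + 25]
  = √219
  ≈ 14.8

14.8


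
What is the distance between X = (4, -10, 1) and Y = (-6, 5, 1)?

d = √[(x₂-x₁)² + (y₂-y₁)² + (z₂-z₁)²]
  = √[(-10)² + 15² + 0²]
  = √[100 + 225 + 0]
  = √325
  ≈ 18.03

18.03


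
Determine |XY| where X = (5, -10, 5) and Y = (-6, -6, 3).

d = √[(x₂-x₁)² + (y₂-y₁)² + (z₂-z₁)²]
  = √[(-11)² + 4² + (-2)²]
  = √[121 + 16 + 4]
  = √141
  ≈ 11.87

11.87


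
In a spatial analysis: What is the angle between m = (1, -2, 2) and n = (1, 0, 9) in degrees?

m·n = 1·1 + (-2)·0 + 2·9 = 1 + 0 + 18 = 19
|m| = √(1² + (-2)² + 2²) = √9 ≈ 3
|n| = √(1² + 0² + 9²) = √82 ≈ 9.055
cos θ = (m·n)/(|m||n|) = 19/(3·9.055) ≈ 0.6994
θ = arccos(0.6994) ≈ 45.62°

45.62°


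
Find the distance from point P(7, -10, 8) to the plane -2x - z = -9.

distance = |a·x₀ + b·y₀ + c·z₀ - d| / √(a² + b² + c²)
  = |(-2)·7 + 0·(-10) + (-1)·8 - (-9)| / √((-2)² + 0² + (-1)²)
  = |-14 + 0 - 8 + 9| / √(4 + 0 + 1)
  = |-13| / √5
  = 13 / 2.236
  ≈ 5.814

5.814


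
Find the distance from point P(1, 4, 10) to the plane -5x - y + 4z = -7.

distance = |a·x₀ + b·y₀ + c·z₀ - d| / √(a² + b² + c²)
  = |(-5)·1 + (-1)·4 + 4·10 - (-7)| / √((-5)² + (-1)² + 4²)
  = |-5 - 4 + 40 + 7| / √(25 + 1 + 16)
  = |38| / √42
  = 38 / 6.481
  ≈ 5.864

5.864


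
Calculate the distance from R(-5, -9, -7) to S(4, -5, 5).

d = √[(x₂-x₁)² + (y₂-y₁)² + (z₂-z₁)²]
  = √[9² + 4² + 12²]
  = √[81 + 16 + 144]
  = √241
  ≈ 15.52

15.52


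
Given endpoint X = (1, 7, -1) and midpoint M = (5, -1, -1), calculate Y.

Y = 2M - X
  = (2·5 - 1, 2·(-1) - 7, 2·(-1) - (-1))
  = (10 - 1, -2 - 7, -2 + 1)
  = (9, -9, -1)

(9, -9, -1)


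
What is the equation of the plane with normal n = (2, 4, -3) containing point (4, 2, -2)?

The plane through P with normal n = (a, b, c) satisfies n·(r - P) = 0,
i.e. ax + by + cz = a·x₀ + b·y₀ + c·z₀.
d = 2·4 + 4·2 + (-3)·(-2)
  = 8 + 8 + 6
  = 22
Equation: 2x + 4y - 3z = 22

2x + 4y - 3z = 22


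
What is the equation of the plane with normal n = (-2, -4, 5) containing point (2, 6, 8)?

The plane through P with normal n = (a, b, c) satisfies n·(r - P) = 0,
i.e. ax + by + cz = a·x₀ + b·y₀ + c·z₀.
d = (-2)·2 + (-4)·6 + 5·8
  = -4 - 24 + 40
  = 12
Equation: -2x - 4y + 5z = 12

-2x - 4y + 5z = 12


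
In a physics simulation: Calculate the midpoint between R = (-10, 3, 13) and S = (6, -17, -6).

M = ((x₁+x₂)/2, (y₁+y₂)/2, (z₁+z₂)/2)
  = ((-10 + 6)/2, (3 - 17)/2, (13 - 6)/2)
  = (-4/2, -14/2, 7/2)
  = (-2, -7, 3.5)

(-2, -7, 3.5)


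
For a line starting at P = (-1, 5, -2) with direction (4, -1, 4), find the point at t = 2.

P(t) = P + t·d
  = (-1 + 4·2, 5 + (-1)·2, -2 + 4·2)
  = (-1 + 8, 5 - 2, -2 + 8)
  = (7, 3, 6)

(7, 3, 6)


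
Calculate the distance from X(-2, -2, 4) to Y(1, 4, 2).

d = √[(x₂-x₁)² + (y₂-y₁)² + (z₂-z₁)²]
  = √[3² + 6² + (-2)²]
  = √[9 + 36 + 4]
  = √49
  ≈ 7

7


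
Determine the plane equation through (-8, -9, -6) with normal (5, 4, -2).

The plane through P with normal n = (a, b, c) satisfies n·(r - P) = 0,
i.e. ax + by + cz = a·x₀ + b·y₀ + c·z₀.
d = 5·(-8) + 4·(-9) + (-2)·(-6)
  = -40 - 36 + 12
  = -64
Equation: 5x + 4y - 2z = -64

5x + 4y - 2z = -64


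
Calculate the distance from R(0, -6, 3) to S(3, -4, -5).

d = √[(x₂-x₁)² + (y₂-y₁)² + (z₂-z₁)²]
  = √[3² + 2² + (-8)²]
  = √[9 + 4 + 64]
  = √77
  ≈ 8.775

8.775


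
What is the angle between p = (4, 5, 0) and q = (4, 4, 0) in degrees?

p·q = 4·4 + 5·4 + 0·0 = 16 + 20 + 0 = 36
|p| = √(4² + 5² + 0²) = √41 ≈ 6.403
|q| = √(4² + 4² + 0²) = √32 ≈ 5.657
cos θ = (p·q)/(|p||q|) = 36/(6.403·5.657) ≈ 0.9939
θ = arccos(0.9939) ≈ 6.34°

6.34°


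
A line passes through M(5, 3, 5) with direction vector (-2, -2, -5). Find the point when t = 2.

P(t) = M + t·d
  = (5 + (-2)·2, 3 + (-2)·2, 5 + (-5)·2)
  = (5 - 4, 3 - 4, 5 - 10)
  = (1, -1, -5)

(1, -1, -5)


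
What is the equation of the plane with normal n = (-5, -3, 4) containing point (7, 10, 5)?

The plane through P with normal n = (a, b, c) satisfies n·(r - P) = 0,
i.e. ax + by + cz = a·x₀ + b·y₀ + c·z₀.
d = (-5)·7 + (-3)·10 + 4·5
  = -35 - 30 + 20
  = -45
Equation: -5x - 3y + 4z = -45

-5x - 3y + 4z = -45


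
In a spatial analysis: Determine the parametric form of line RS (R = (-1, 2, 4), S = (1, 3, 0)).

Direction vector d = S - R = (1 + 1, 3 - 2, 0 - 4) = (2, 1, -4)
Parametric form r = R + t·d:
x = -1 + 2t, y = 2 + t, z = 4 - 4t

x = -1 + 2t, y = 2 + t, z = 4 - 4t


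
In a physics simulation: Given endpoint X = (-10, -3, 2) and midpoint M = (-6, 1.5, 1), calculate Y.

Y = 2M - X
  = (2·(-6) - (-10), 2·1.5 - (-3), 2·1 - 2)
  = (-12 + 10, 3 + 3, 2 - 2)
  = (-2, 6, 0)

(-2, 6, 0)


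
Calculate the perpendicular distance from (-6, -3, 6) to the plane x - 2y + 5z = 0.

distance = |a·x₀ + b·y₀ + c·z₀ - d| / √(a² + b² + c²)
  = |1·(-6) + (-2)·(-3) + 5·6 - 0| / √(1² + (-2)² + 5²)
  = |-6 + 6 + 30 + 0| / √(1 + 4 + 25)
  = |30| / √30
  = 30 / 5.477
  ≈ 5.477

5.477


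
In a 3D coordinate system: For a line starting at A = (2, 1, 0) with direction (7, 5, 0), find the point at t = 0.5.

P(t) = A + t·d
  = (2 + 7·0.5, 1 + 5·0.5, 0 + 0·0.5)
  = (2 + 3.5, 1 + 2.5, 0 + 0)
  = (5.5, 3.5, 0)

(5.5, 3.5, 0)


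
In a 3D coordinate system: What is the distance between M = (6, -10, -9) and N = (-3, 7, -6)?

d = √[(x₂-x₁)² + (y₂-y₁)² + (z₂-z₁)²]
  = √[(-9)² + 17² + 3²]
  = √[81 + 289 + 9]
  = √379
  ≈ 19.47

19.47


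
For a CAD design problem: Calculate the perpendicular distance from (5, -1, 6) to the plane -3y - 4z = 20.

distance = |a·x₀ + b·y₀ + c·z₀ - d| / √(a² + b² + c²)
  = |0·5 + (-3)·(-1) + (-4)·6 - 20| / √(0² + (-3)² + (-4)²)
  = |0 + 3 - 24 - 20| / √(0 + 9 + 16)
  = |-41| / √25
  = 41 / 5
  ≈ 8.2

8.2


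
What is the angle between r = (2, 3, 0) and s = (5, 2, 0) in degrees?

r·s = 2·5 + 3·2 + 0·0 = 10 + 6 + 0 = 16
|r| = √(2² + 3² + 0²) = √13 ≈ 3.606
|s| = √(5² + 2² + 0²) = √29 ≈ 5.385
cos θ = (r·s)/(|r||s|) = 16/(3.606·5.385) ≈ 0.824
θ = arccos(0.824) ≈ 34.51°

34.51°


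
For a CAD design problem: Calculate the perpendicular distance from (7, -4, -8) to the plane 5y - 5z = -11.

distance = |a·x₀ + b·y₀ + c·z₀ - d| / √(a² + b² + c²)
  = |0·7 + 5·(-4) + (-5)·(-8) - (-11)| / √(0² + 5² + (-5)²)
  = |0 - 20 + 40 + 11| / √(0 + 25 + 25)
  = |31| / √50
  = 31 / 7.071
  ≈ 4.384

4.384


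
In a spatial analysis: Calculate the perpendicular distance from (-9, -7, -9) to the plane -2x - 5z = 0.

distance = |a·x₀ + b·y₀ + c·z₀ - d| / √(a² + b² + c²)
  = |(-2)·(-9) + 0·(-7) + (-5)·(-9) - 0| / √((-2)² + 0² + (-5)²)
  = |18 + 0 + 45 + 0| / √(4 + 0 + 25)
  = |63| / √29
  = 63 / 5.385
  ≈ 11.7

11.7


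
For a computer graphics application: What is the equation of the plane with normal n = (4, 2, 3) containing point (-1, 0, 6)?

The plane through P with normal n = (a, b, c) satisfies n·(r - P) = 0,
i.e. ax + by + cz = a·x₀ + b·y₀ + c·z₀.
d = 4·(-1) + 2·0 + 3·6
  = -4 + 0 + 18
  = 14
Equation: 4x + 2y + 3z = 14

4x + 2y + 3z = 14


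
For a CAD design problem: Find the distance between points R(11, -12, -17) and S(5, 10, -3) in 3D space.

d = √[(x₂-x₁)² + (y₂-y₁)² + (z₂-z₁)²]
  = √[(-6)² + 22² + 14²]
  = √[36 + 484 + 196]
  = √716
  ≈ 26.76

26.76


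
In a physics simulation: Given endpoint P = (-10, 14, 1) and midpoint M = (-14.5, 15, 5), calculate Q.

Q = 2M - P
  = (2·(-14.5) - (-10), 2·15 - 14, 2·5 - 1)
  = (-29 + 10, 30 - 14, 10 - 1)
  = (-19, 16, 9)

(-19, 16, 9)


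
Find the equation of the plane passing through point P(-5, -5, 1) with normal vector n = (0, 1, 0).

The plane through P with normal n = (a, b, c) satisfies n·(r - P) = 0,
i.e. ax + by + cz = a·x₀ + b·y₀ + c·z₀.
d = 0·(-5) + 1·(-5) + 0·1
  = 0 - 5 + 0
  = -5
Equation: y = -5

y = -5


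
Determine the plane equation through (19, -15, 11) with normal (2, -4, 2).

The plane through P with normal n = (a, b, c) satisfies n·(r - P) = 0,
i.e. ax + by + cz = a·x₀ + b·y₀ + c·z₀.
d = 2·19 + (-4)·(-15) + 2·11
  = 38 + 60 + 22
  = 120
Equation: 2x - 4y + 2z = 120

2x - 4y + 2z = 120


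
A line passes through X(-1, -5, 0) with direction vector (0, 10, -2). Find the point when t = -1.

P(t) = X + t·d
  = (-1 + 0·(-1), -5 + 10·(-1), 0 + (-2)·(-1))
  = (-1 + 0, -5 - 10, 0 + 2)
  = (-1, -15, 2)

(-1, -15, 2)


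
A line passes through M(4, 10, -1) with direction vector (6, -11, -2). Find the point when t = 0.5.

P(t) = M + t·d
  = (4 + 6·0.5, 10 + (-11)·0.5, -1 + (-2)·0.5)
  = (4 + 3, 10 - 5.5, -1 - 1)
  = (7, 4.5, -2)

(7, 4.5, -2)


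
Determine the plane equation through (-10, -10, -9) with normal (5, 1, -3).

The plane through P with normal n = (a, b, c) satisfies n·(r - P) = 0,
i.e. ax + by + cz = a·x₀ + b·y₀ + c·z₀.
d = 5·(-10) + 1·(-10) + (-3)·(-9)
  = -50 - 10 + 27
  = -33
Equation: 5x + y - 3z = -33

5x + y - 3z = -33


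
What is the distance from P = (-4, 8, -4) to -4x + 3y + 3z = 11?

distance = |a·x₀ + b·y₀ + c·z₀ - d| / √(a² + b² + c²)
  = |(-4)·(-4) + 3·8 + 3·(-4) - 11| / √((-4)² + 3² + 3²)
  = |16 + 24 - 12 - 11| / √(16 + 9 + 9)
  = |17| / √34
  = 17 / 5.831
  ≈ 2.915

2.915


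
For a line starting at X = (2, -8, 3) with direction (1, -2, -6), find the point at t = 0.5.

P(t) = X + t·d
  = (2 + 1·0.5, -8 + (-2)·0.5, 3 + (-6)·0.5)
  = (2 + 0.5, -8 - 1, 3 - 3)
  = (2.5, -9, 0)

(2.5, -9, 0)


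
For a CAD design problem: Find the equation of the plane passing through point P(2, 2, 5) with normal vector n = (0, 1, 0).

The plane through P with normal n = (a, b, c) satisfies n·(r - P) = 0,
i.e. ax + by + cz = a·x₀ + b·y₀ + c·z₀.
d = 0·2 + 1·2 + 0·5
  = 0 + 2 + 0
  = 2
Equation: y = 2

y = 2


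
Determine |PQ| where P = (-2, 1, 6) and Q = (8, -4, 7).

d = √[(x₂-x₁)² + (y₂-y₁)² + (z₂-z₁)²]
  = √[10² + (-5)² + 1²]
  = √[100 + 25 + 1]
  = √126
  ≈ 11.22

11.22


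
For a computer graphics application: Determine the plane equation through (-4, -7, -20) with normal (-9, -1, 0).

The plane through P with normal n = (a, b, c) satisfies n·(r - P) = 0,
i.e. ax + by + cz = a·x₀ + b·y₀ + c·z₀.
d = (-9)·(-4) + (-1)·(-7) + 0·(-20)
  = 36 + 7 + 0
  = 43
Equation: -9x - y = 43

-9x - y = 43
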